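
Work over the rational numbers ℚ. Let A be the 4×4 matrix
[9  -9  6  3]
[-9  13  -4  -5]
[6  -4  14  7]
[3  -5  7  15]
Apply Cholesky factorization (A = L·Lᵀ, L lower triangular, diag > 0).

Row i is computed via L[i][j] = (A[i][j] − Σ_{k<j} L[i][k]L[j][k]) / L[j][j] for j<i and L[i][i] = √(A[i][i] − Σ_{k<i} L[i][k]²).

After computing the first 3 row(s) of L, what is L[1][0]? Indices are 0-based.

Step 1: L[0][0] = √(9) = 3.
  L[1][0] = (-9) / L[0][0] = -3.
Step 2: L[1][1] = √(4) = 2.
  L[2][0] = (6) / L[0][0] = 2.
  L[2][1] = (2) / L[1][1] = 1.
Step 3: L[2][2] = √(9) = 3.

L[1][0] = -3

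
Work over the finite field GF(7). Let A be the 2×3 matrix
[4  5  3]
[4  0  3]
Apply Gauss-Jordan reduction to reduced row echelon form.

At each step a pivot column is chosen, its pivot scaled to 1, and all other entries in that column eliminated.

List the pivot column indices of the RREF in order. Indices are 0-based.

pivot(0,0)=4: scale R0 → (1, 3, 6)
  clear (1,0): R1 −= (4)R0 → (0, 2, 0)
pivot(1,1)=2: scale R1 → (0, 1, 0)
  clear (0,1): R0 −= (3)R1 → (1, 0, 6)

pivot columns: 0, 1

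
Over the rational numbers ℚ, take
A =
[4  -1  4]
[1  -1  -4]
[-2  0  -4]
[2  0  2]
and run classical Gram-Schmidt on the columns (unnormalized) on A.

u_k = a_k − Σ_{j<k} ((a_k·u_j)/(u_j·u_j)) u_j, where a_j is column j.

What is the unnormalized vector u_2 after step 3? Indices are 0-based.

Step 1: u_0 = a_0 = (4, 1, -2, 2).
Step 2: u_1 = a_1 − (-1/5)·u_0 = (-1/5, -4/5, -2/5, 2/5).
Step 3: u_2 = a_2 − (24/25)·u_0 − (24/5)·u_1 = (28/25, -28/25, -4/25, -46/25).

u_2 = (28/25, -28/25, -4/25, -46/25)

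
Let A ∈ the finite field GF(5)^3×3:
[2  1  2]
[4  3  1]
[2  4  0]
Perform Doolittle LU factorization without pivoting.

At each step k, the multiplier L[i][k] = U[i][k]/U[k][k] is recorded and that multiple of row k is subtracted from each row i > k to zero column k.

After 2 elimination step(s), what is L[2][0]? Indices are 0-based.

L[2][0] = 1

[col 0] pivot 2
  R1 -= 2*R0 → (0, 1, 2)  (L[1][0] := 2)
  R2 -= 1*R0 → (0, 3, 3)  (L[2][0] := 1)
[col 1] pivot 1
  R2 -= 3*R1 → (0, 0, 2)  (L[2][1] := 3)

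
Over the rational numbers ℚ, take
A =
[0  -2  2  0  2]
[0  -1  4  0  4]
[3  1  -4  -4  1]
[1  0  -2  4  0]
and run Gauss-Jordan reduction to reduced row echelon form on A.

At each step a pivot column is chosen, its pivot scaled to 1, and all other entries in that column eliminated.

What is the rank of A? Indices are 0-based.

step 1: exchange rows 0,2
step 1: normalize row 0 (÷3) = (1, 1/3, -4/3, -4/3, 1/3)
  row 3: subtract 1×row0 = (0, -1/3, -2/3, 16/3, -1/3)
step 2: normalize row 1 (÷-1) = (0, 1, -4, 0, -4)
  row 0: subtract 1/3×row1 = (1, 0, 0, -4/3, 5/3)
  row 2: subtract -2×row1 = (0, 0, -6, 0, -6)
  row 3: subtract -1/3×row1 = (0, 0, -2, 16/3, -5/3)
step 3: normalize row 2 (÷-6) = (0, 0, 1, 0, 1)
  row 1: subtract -4×row2 = (0, 1, 0, 0, 0)
  row 3: subtract -2×row2 = (0, 0, 0, 16/3, 1/3)
step 4: normalize row 3 (÷16/3) = (0, 0, 0, 1, 1/16)
  row 0: subtract -4/3×row3 = (1, 0, 0, 0, 7/4)

rank = 4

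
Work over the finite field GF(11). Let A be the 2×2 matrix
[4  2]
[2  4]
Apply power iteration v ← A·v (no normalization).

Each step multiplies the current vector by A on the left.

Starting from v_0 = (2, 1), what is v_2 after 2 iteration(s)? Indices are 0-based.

v_0 = (2, 1).
v_1 = A·v_0 = (10, 8).
v_2 = A·v_1 = (1, 8).

v_2 = (1, 8)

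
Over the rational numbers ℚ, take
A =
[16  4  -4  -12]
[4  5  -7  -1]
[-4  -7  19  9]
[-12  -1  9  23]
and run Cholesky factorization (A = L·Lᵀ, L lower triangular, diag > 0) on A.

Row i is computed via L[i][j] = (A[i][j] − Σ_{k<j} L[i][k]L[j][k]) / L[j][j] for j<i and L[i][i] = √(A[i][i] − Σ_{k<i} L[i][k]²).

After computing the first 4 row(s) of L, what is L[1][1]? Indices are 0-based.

L[1][1] = 2

Step 1: L[0][0] = √(16) = 4.
  L[1][0] = (4) / L[0][0] = 1.
Step 2: L[1][1] = √(4) = 2.
  L[2][0] = (-4) / L[0][0] = -1.
  L[2][1] = (-6) / L[1][1] = -3.
Step 3: L[2][2] = √(9) = 3.
  L[3][0] = (-12) / L[0][0] = -3.
  L[3][1] = (2) / L[1][1] = 1.
  L[3][2] = (9) / L[2][2] = 3.
Step 4: L[3][3] = √(4) = 2.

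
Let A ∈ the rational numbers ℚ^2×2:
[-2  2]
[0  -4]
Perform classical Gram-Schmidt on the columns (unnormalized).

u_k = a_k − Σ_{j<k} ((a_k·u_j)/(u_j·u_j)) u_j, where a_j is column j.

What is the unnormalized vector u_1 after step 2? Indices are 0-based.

u_1 = (0, -4)

Step 1: u_0 = a_0 = (-2, 0).
Step 2: u_1 = a_1 − (-1)·u_0 = (0, -4).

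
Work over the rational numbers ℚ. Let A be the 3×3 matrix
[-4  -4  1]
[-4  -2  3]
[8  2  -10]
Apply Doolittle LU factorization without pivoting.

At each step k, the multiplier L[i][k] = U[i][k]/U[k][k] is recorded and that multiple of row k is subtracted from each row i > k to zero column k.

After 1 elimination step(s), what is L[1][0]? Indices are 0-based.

k=0: U[0][0]=-4
  eliminate (1,0): mult=1, new row 1: (0, 2, 2); set L[1][0]=1
  eliminate (2,0): mult=-2, new row 2: (0, -6, -8); set L[2][0]=-2

L[1][0] = 1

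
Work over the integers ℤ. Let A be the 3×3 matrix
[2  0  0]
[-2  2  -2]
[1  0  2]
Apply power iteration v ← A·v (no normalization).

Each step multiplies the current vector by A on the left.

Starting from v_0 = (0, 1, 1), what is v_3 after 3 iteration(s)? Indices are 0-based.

v_3 = (0, -16, 8)

v_0 = (0, 1, 1).
v_1 = A·v_0 = (0, 0, 2).
v_2 = A·v_1 = (0, -4, 4).
v_3 = A·v_2 = (0, -16, 8).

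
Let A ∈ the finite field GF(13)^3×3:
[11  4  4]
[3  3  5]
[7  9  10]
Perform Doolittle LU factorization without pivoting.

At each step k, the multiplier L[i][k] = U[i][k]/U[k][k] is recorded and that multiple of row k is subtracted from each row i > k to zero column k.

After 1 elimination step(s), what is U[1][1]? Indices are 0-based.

U[1][1] = 9

Step 1: pivot at (0,0) is 11.
  row1 ← row1 − (5)·row0  ⇒  L[1][0]=5, U row1=(0, 9, 11)
  row2 ← row2 − (3)·row0  ⇒  L[2][0]=3, U row2=(0, 10, 11)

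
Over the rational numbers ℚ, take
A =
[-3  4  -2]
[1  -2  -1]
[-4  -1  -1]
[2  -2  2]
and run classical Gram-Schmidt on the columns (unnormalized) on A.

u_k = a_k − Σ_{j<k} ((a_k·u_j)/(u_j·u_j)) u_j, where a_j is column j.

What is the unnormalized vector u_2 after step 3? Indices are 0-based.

u_2 = (-159/554, -929/554, 77/277, 267/277)

Step 1: u_0 = a_0 = (-3, 1, -4, 2).
Step 2: u_1 = a_1 − (-7/15)·u_0 = (13/5, -23/15, -43/15, -16/15).
Step 3: u_2 = a_2 − (13/30)·u_0 − (-44/277)·u_1 = (-159/554, -929/554, 77/277, 267/277).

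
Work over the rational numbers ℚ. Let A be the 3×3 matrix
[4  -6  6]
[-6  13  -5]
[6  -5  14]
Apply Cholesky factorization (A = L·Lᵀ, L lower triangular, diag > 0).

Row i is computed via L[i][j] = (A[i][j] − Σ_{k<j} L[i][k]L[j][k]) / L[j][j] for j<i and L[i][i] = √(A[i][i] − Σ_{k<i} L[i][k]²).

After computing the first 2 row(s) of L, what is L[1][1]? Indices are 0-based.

Step 1: L[0][0] = √(4) = 2.
  L[1][0] = (-6) / L[0][0] = -3.
Step 2: L[1][1] = √(4) = 2.

L[1][1] = 2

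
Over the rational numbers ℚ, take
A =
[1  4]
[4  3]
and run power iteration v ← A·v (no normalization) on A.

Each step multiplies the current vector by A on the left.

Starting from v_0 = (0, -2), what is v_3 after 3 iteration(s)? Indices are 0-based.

v_0 = (0, -2).
v_1 = A·v_0 = (-8, -6).
v_2 = A·v_1 = (-32, -50).
v_3 = A·v_2 = (-232, -278).

v_3 = (-232, -278)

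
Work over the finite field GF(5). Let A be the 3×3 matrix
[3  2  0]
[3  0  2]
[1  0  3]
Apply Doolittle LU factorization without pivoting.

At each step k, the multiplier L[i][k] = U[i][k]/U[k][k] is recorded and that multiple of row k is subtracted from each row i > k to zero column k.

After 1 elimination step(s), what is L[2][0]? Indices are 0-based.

Step 1: pivot at (0,0) is 3.
  row1 ← row1 − (1)·row0  ⇒  L[1][0]=1, U row1=(0, 3, 2)
  row2 ← row2 − (2)·row0  ⇒  L[2][0]=2, U row2=(0, 1, 3)

L[2][0] = 2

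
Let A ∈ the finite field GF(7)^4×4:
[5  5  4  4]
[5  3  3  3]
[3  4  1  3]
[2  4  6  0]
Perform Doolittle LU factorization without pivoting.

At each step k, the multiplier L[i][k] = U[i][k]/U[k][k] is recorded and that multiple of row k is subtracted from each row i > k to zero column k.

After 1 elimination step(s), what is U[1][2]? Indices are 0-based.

U[1][2] = 6

Step 1: pivot at (0,0) is 5.
  row1 ← row1 − (1)·row0  ⇒  L[1][0]=1, U row1=(0, 5, 6, 6)
  row2 ← row2 − (2)·row0  ⇒  L[2][0]=2, U row2=(0, 1, 0, 2)
  row3 ← row3 − (6)·row0  ⇒  L[3][0]=6, U row3=(0, 2, 3, 4)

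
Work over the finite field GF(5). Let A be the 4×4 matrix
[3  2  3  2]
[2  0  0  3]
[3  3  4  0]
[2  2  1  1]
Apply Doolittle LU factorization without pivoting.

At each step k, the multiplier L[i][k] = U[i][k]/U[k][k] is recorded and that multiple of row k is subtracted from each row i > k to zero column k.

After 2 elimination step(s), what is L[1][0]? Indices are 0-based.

Step 1: pivot at (0,0) is 3.
  row1 ← row1 − (4)·row0  ⇒  L[1][0]=4, U row1=(0, 2, 3, 0)
  row2 ← row2 − (1)·row0  ⇒  L[2][0]=1, U row2=(0, 1, 1, 3)
  row3 ← row3 − (4)·row0  ⇒  L[3][0]=4, U row3=(0, 4, 4, 3)
Step 2: pivot at (1,1) is 2.
  row2 ← row2 − (3)·row1  ⇒  L[2][1]=3, U row2=(0, 0, 2, 3)
  row3 ← row3 − (2)·row1  ⇒  L[3][1]=2, U row3=(0, 0, 3, 3)

L[1][0] = 4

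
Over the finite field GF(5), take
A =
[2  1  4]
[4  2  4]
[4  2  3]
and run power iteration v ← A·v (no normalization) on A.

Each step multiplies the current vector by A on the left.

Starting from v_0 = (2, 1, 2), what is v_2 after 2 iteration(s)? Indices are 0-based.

v_0 = (2, 1, 2).
v_1 = A·v_0 = (3, 3, 1).
v_2 = A·v_1 = (3, 2, 1).

v_2 = (3, 2, 1)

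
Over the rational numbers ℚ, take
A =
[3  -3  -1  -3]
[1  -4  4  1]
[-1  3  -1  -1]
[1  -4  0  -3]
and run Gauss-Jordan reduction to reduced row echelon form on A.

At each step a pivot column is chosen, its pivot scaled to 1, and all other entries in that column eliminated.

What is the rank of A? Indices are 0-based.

rank = 4

pivot(0,0)=3: scale R0 → (1, -1, -1/3, -1)
  clear (1,0): R1 −= (1)R0 → (0, -3, 13/3, 2)
  clear (2,0): R2 −= (-1)R0 → (0, 2, -4/3, -2)
  clear (3,0): R3 −= (1)R0 → (0, -3, 1/3, -2)
pivot(1,1)=-3: scale R1 → (0, 1, -13/9, -2/3)
  clear (0,1): R0 −= (-1)R1 → (1, 0, -16/9, -5/3)
  clear (2,1): R2 −= (2)R1 → (0, 0, 14/9, -2/3)
  clear (3,1): R3 −= (-3)R1 → (0, 0, -4, -4)
pivot(2,2)=14/9: scale R2 → (0, 0, 1, -3/7)
  clear (0,2): R0 −= (-16/9)R2 → (1, 0, 0, -17/7)
  clear (1,2): R1 −= (-13/9)R2 → (0, 1, 0, -9/7)
  clear (3,2): R3 −= (-4)R2 → (0, 0, 0, -40/7)
pivot(3,3)=-40/7: scale R3 → (0, 0, 0, 1)
  clear (0,3): R0 −= (-17/7)R3 → (1, 0, 0, 0)
  clear (1,3): R1 −= (-9/7)R3 → (0, 1, 0, 0)
  clear (2,3): R2 −= (-3/7)R3 → (0, 0, 1, 0)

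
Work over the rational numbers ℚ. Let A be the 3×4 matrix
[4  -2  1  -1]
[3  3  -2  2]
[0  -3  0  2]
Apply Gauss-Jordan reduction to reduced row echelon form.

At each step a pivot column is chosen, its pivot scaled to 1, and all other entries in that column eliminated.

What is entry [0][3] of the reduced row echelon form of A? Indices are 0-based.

step 1: normalize row 0 (÷4) = (1, -1/2, 1/4, -1/4)
  row 1: subtract 3×row0 = (0, 9/2, -11/4, 11/4)
step 2: normalize row 1 (÷9/2) = (0, 1, -11/18, 11/18)
  row 0: subtract -1/2×row1 = (1, 0, -1/18, 1/18)
  row 2: subtract -3×row1 = (0, 0, -11/6, 23/6)
step 3: normalize row 2 (÷-11/6) = (0, 0, 1, -23/11)
  row 0: subtract -1/18×row2 = (1, 0, 0, -2/33)
  row 1: subtract -11/18×row2 = (0, 1, 0, -2/3)

M[0][3] = -2/33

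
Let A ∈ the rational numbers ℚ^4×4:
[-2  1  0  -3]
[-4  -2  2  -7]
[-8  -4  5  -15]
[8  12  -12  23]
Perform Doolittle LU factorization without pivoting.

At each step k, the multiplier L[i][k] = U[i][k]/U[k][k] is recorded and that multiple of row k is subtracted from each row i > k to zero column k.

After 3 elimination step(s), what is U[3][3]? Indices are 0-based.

U[3][3] = 3

[col 0] pivot -2
  R1 -= 2*R0 → (0, -4, 2, -1)  (L[1][0] := 2)
  R2 -= 4*R0 → (0, -8, 5, -3)  (L[2][0] := 4)
  R3 -= -4*R0 → (0, 16, -12, 11)  (L[3][0] := -4)
[col 1] pivot -4
  R2 -= 2*R1 → (0, 0, 1, -1)  (L[2][1] := 2)
  R3 -= -4*R1 → (0, 0, -4, 7)  (L[3][1] := -4)
[col 2] pivot 1
  R3 -= -4*R2 → (0, 0, 0, 3)  (L[3][2] := -4)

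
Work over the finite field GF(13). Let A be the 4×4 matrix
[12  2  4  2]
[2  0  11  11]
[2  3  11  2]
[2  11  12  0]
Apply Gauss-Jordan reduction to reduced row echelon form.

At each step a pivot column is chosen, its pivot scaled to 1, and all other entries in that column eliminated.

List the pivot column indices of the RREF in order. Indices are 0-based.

step 1: normalize row 0 (÷12) = (1, 11, 9, 11)
  row 1: subtract 2×row0 = (0, 4, 6, 2)
  row 2: subtract 2×row0 = (0, 7, 6, 6)
  row 3: subtract 2×row0 = (0, 2, 7, 4)
step 2: normalize row 1 (÷4) = (0, 1, 8, 7)
  row 0: subtract 11×row1 = (1, 0, 12, 12)
  row 2: subtract 7×row1 = (0, 0, 2, 9)
  row 3: subtract 2×row1 = (0, 0, 4, 3)
step 3: normalize row 2 (÷2) = (0, 0, 1, 11)
  row 0: subtract 12×row2 = (1, 0, 0, 10)
  row 1: subtract 8×row2 = (0, 1, 0, 10)
  row 3: subtract 4×row2 = (0, 0, 0, 11)
step 4: normalize row 3 (÷11) = (0, 0, 0, 1)
  row 0: subtract 10×row3 = (1, 0, 0, 0)
  row 1: subtract 10×row3 = (0, 1, 0, 0)
  row 2: subtract 11×row3 = (0, 0, 1, 0)

pivot columns: 0, 1, 2, 3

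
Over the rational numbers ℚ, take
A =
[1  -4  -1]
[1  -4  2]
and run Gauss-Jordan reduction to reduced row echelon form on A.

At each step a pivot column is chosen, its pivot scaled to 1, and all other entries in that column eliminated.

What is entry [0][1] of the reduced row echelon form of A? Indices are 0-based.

pivot(0,0)=1: scale R0 → (1, -4, -1)
  clear (1,0): R1 −= (1)R0 → (0, 0, 3)
col 1: no nonzero at/below row 1; advance.
pivot(1,2)=3: scale R1 → (0, 0, 1)
  clear (0,2): R0 −= (-1)R1 → (1, -4, 0)

M[0][1] = -4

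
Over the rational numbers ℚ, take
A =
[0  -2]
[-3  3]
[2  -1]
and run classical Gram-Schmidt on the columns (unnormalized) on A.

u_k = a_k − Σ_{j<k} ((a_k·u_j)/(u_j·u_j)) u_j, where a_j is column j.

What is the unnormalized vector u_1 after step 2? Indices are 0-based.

Step 1: u_0 = a_0 = (0, -3, 2).
Step 2: u_1 = a_1 − (-11/13)·u_0 = (-2, 6/13, 9/13).

u_1 = (-2, 6/13, 9/13)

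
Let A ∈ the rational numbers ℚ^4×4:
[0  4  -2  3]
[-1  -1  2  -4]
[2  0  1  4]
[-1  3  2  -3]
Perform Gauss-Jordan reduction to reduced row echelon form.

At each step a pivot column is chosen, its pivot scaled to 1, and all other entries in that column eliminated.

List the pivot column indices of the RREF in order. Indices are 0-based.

pivot columns: 0, 1, 2, 3

step 1: exchange rows 0,1
step 1: normalize row 0 (÷-1) = (1, 1, -2, 4)
  row 2: subtract 2×row0 = (0, -2, 5, -4)
  row 3: subtract -1×row0 = (0, 4, 0, 1)
step 2: normalize row 1 (÷4) = (0, 1, -1/2, 3/4)
  row 0: subtract 1×row1 = (1, 0, -3/2, 13/4)
  row 2: subtract -2×row1 = (0, 0, 4, -5/2)
  row 3: subtract 4×row1 = (0, 0, 2, -2)
step 3: normalize row 2 (÷4) = (0, 0, 1, -5/8)
  row 0: subtract -3/2×row2 = (1, 0, 0, 37/16)
  row 1: subtract -1/2×row2 = (0, 1, 0, 7/16)
  row 3: subtract 2×row2 = (0, 0, 0, -3/4)
step 4: normalize row 3 (÷-3/4) = (0, 0, 0, 1)
  row 0: subtract 37/16×row3 = (1, 0, 0, 0)
  row 1: subtract 7/16×row3 = (0, 1, 0, 0)
  row 2: subtract -5/8×row3 = (0, 0, 1, 0)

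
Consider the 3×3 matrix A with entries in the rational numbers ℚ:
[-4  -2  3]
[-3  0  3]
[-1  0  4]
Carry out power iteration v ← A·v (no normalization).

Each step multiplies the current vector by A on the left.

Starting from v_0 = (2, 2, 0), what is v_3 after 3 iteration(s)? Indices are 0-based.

v_3 = (-264, -150, -38)

v_0 = (2, 2, 0).
v_1 = A·v_0 = (-12, -6, -2).
v_2 = A·v_1 = (54, 30, 4).
v_3 = A·v_2 = (-264, -150, -38).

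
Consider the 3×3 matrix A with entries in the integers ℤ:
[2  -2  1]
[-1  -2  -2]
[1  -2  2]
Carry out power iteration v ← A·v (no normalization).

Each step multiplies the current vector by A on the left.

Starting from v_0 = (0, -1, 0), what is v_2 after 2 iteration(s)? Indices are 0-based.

v_0 = (0, -1, 0).
v_1 = A·v_0 = (2, 2, 2).
v_2 = A·v_1 = (2, -10, 2).

v_2 = (2, -10, 2)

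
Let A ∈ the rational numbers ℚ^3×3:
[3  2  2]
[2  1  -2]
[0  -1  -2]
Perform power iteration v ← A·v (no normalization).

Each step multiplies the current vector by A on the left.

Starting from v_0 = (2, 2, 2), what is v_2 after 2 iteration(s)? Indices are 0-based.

v_0 = (2, 2, 2).
v_1 = A·v_0 = (14, 2, -6).
v_2 = A·v_1 = (34, 42, 10).

v_2 = (34, 42, 10)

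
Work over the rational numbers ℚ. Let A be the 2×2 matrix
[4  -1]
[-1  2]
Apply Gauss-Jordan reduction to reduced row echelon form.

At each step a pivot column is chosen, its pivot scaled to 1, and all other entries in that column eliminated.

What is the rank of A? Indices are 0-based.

rank = 2

pivot(0,0)=4: scale R0 → (1, -1/4)
  clear (1,0): R1 −= (-1)R0 → (0, 7/4)
pivot(1,1)=7/4: scale R1 → (0, 1)
  clear (0,1): R0 −= (-1/4)R1 → (1, 0)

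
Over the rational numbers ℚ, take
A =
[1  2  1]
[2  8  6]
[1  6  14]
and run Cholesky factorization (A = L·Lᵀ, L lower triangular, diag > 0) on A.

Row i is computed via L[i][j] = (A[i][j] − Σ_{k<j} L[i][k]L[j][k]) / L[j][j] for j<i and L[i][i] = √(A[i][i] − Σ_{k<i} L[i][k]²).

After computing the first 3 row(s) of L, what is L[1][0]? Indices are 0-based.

L[1][0] = 2

Step 1: L[0][0] = √(1) = 1.
  L[1][0] = (2) / L[0][0] = 2.
Step 2: L[1][1] = √(4) = 2.
  L[2][0] = (1) / L[0][0] = 1.
  L[2][1] = (4) / L[1][1] = 2.
Step 3: L[2][2] = √(9) = 3.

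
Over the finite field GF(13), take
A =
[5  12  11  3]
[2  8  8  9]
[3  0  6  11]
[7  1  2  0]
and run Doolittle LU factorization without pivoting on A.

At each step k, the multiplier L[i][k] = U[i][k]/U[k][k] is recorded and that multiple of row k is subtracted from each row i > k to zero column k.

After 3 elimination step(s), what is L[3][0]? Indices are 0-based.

Step 1: pivot at (0,0) is 5.
  row1 ← row1 − (3)·row0  ⇒  L[1][0]=3, U row1=(0, 11, 1, 0)
  row2 ← row2 − (11)·row0  ⇒  L[2][0]=11, U row2=(0, 11, 2, 4)
  row3 ← row3 − (4)·row0  ⇒  L[3][0]=4, U row3=(0, 5, 10, 1)
Step 2: pivot at (1,1) is 11.
  row2 ← row2 − (1)·row1  ⇒  L[2][1]=1, U row2=(0, 0, 1, 4)
  row3 ← row3 − (4)·row1  ⇒  L[3][1]=4, U row3=(0, 0, 6, 1)
Step 3: pivot at (2,2) is 1.
  row3 ← row3 − (6)·row2  ⇒  L[3][2]=6, U row3=(0, 0, 0, 3)

L[3][0] = 4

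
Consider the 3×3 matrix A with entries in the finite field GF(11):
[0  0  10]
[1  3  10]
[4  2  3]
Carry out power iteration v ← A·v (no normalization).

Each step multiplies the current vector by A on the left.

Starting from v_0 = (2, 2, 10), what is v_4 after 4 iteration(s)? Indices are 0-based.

v_4 = (5, 8, 7)

v_0 = (2, 2, 10).
v_1 = A·v_0 = (1, 9, 9).
v_2 = A·v_1 = (2, 8, 5).
v_3 = A·v_2 = (6, 10, 6).
v_4 = A·v_3 = (5, 8, 7).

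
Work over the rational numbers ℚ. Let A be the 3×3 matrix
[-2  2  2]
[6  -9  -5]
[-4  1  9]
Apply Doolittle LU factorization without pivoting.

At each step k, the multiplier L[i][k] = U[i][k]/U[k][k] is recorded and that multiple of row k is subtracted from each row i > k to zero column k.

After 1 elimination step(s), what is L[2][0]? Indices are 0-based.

[col 0] pivot -2
  R1 -= -3*R0 → (0, -3, 1)  (L[1][0] := -3)
  R2 -= 2*R0 → (0, -3, 5)  (L[2][0] := 2)

L[2][0] = 2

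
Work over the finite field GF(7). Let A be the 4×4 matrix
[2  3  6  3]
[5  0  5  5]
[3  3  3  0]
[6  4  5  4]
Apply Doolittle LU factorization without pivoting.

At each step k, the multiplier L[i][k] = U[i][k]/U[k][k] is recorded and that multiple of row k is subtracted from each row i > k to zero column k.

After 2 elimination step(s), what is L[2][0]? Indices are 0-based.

L[2][0] = 5

Step 1: pivot at (0,0) is 2.
  row1 ← row1 − (6)·row0  ⇒  L[1][0]=6, U row1=(0, 3, 4, 1)
  row2 ← row2 − (5)·row0  ⇒  L[2][0]=5, U row2=(0, 2, 1, 6)
  row3 ← row3 − (3)·row0  ⇒  L[3][0]=3, U row3=(0, 2, 1, 2)
Step 2: pivot at (1,1) is 3.
  row2 ← row2 − (3)·row1  ⇒  L[2][1]=3, U row2=(0, 0, 3, 3)
  row3 ← row3 − (3)·row1  ⇒  L[3][1]=3, U row3=(0, 0, 3, 6)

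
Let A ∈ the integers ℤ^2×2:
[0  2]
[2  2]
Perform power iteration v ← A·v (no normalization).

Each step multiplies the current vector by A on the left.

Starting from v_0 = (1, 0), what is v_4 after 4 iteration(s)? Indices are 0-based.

v_4 = (32, 48)

v_0 = (1, 0).
v_1 = A·v_0 = (0, 2).
v_2 = A·v_1 = (4, 4).
v_3 = A·v_2 = (8, 16).
v_4 = A·v_3 = (32, 48).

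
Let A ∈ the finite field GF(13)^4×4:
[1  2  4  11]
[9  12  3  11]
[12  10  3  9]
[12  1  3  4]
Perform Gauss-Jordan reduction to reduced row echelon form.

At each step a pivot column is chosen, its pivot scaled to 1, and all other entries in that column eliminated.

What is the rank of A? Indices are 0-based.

rank = 4

pivot(0,0)=1: scale R0 → (1, 2, 4, 11)
  clear (1,0): R1 −= (9)R0 → (0, 7, 6, 3)
  clear (2,0): R2 −= (12)R0 → (0, 12, 7, 7)
  clear (3,0): R3 −= (12)R0 → (0, 3, 7, 2)
pivot(1,1)=7: scale R1 → (0, 1, 12, 6)
  clear (0,1): R0 −= (2)R1 → (1, 0, 6, 12)
  clear (2,1): R2 −= (12)R1 → (0, 0, 6, 0)
  clear (3,1): R3 −= (3)R1 → (0, 0, 10, 10)
pivot(2,2)=6: scale R2 → (0, 0, 1, 0)
  clear (0,2): R0 −= (6)R2 → (1, 0, 0, 12)
  clear (1,2): R1 −= (12)R2 → (0, 1, 0, 6)
  clear (3,2): R3 −= (10)R2 → (0, 0, 0, 10)
pivot(3,3)=10: scale R3 → (0, 0, 0, 1)
  clear (0,3): R0 −= (12)R3 → (1, 0, 0, 0)
  clear (1,3): R1 −= (6)R3 → (0, 1, 0, 0)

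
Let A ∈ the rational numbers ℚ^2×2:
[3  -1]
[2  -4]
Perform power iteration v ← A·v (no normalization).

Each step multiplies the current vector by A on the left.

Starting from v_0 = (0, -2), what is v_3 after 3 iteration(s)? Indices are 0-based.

v_3 = (22, 108)

v_0 = (0, -2).
v_1 = A·v_0 = (2, 8).
v_2 = A·v_1 = (-2, -28).
v_3 = A·v_2 = (22, 108).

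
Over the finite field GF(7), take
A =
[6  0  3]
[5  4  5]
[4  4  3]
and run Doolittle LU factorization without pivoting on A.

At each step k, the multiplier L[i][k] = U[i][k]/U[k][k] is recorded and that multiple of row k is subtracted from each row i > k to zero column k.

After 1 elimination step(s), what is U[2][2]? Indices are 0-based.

Step 1: pivot at (0,0) is 6.
  row1 ← row1 − (2)·row0  ⇒  L[1][0]=2, U row1=(0, 4, 6)
  row2 ← row2 − (3)·row0  ⇒  L[2][0]=3, U row2=(0, 4, 1)

U[2][2] = 1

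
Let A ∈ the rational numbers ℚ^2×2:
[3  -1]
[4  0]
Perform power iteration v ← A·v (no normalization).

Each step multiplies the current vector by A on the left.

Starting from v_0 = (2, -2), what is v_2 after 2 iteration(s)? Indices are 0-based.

v_0 = (2, -2).
v_1 = A·v_0 = (8, 8).
v_2 = A·v_1 = (16, 32).

v_2 = (16, 32)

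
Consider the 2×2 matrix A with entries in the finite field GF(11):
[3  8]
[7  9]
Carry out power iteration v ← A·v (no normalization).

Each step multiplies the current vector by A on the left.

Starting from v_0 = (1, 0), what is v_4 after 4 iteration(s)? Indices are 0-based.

v_0 = (1, 0).
v_1 = A·v_0 = (3, 7).
v_2 = A·v_1 = (10, 7).
v_3 = A·v_2 = (9, 1).
v_4 = A·v_3 = (2, 6).

v_4 = (2, 6)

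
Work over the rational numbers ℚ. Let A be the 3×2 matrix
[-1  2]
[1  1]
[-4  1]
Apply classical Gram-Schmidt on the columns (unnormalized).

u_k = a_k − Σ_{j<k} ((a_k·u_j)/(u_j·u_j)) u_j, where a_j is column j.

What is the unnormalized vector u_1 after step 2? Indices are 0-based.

u_1 = (31/18, 23/18, -1/9)

Step 1: u_0 = a_0 = (-1, 1, -4).
Step 2: u_1 = a_1 − (-5/18)·u_0 = (31/18, 23/18, -1/9).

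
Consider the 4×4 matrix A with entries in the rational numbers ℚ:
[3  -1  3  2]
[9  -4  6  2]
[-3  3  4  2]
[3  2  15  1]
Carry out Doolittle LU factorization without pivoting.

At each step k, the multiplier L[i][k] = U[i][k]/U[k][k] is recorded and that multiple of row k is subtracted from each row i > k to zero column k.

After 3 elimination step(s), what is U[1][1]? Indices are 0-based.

k=0: U[0][0]=3
  eliminate (1,0): mult=3, new row 1: (0, -1, -3, -4); set L[1][0]=3
  eliminate (2,0): mult=-1, new row 2: (0, 2, 7, 4); set L[2][0]=-1
  eliminate (3,0): mult=1, new row 3: (0, 3, 12, -1); set L[3][0]=1
k=1: U[1][1]=-1
  eliminate (2,1): mult=-2, new row 2: (0, 0, 1, -4); set L[2][1]=-2
  eliminate (3,1): mult=-3, new row 3: (0, 0, 3, -13); set L[3][1]=-3
k=2: U[2][2]=1
  eliminate (3,2): mult=3, new row 3: (0, 0, 0, -1); set L[3][2]=3

U[1][1] = -1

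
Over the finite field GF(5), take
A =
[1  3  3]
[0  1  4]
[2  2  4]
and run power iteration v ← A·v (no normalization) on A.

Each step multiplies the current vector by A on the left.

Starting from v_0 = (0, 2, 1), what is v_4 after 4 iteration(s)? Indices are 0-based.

v_4 = (2, 0, 3)

v_0 = (0, 2, 1).
v_1 = A·v_0 = (4, 1, 3).
v_2 = A·v_1 = (1, 3, 2).
v_3 = A·v_2 = (1, 1, 1).
v_4 = A·v_3 = (2, 0, 3).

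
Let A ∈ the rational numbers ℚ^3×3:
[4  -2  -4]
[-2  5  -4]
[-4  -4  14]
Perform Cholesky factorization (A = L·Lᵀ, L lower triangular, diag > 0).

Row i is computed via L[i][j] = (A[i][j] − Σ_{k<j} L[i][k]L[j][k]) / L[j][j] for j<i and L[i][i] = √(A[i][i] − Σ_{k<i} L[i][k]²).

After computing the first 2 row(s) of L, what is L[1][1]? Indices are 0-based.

L[1][1] = 2

Step 1: L[0][0] = √(4) = 2.
  L[1][0] = (-2) / L[0][0] = -1.
Step 2: L[1][1] = √(4) = 2.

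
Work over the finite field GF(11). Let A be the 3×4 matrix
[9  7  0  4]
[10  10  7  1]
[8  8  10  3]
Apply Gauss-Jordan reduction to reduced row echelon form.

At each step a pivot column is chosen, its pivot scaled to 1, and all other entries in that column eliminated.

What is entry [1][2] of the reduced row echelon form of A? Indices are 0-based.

M[1][2] = 7

[1] R0 /= 9  ⇒  (1, 2, 0, 9)
     R1 -= 10·R0  ⇒  (0, 1, 7, 10)
     R2 -= 8·R0  ⇒  (0, 3, 10, 8)
[2] R1 /= 1  ⇒  (0, 1, 7, 10)
     R0 -= 2·R1  ⇒  (1, 0, 8, 0)
     R2 -= 3·R1  ⇒  (0, 0, 0, 0)
column 2 empty below row 2
column 3 empty below row 2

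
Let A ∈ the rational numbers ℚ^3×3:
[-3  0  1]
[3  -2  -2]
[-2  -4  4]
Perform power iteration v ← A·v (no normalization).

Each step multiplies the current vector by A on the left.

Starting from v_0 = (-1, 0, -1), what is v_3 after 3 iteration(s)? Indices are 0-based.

v_0 = (-1, 0, -1).
v_1 = A·v_0 = (2, -1, -2).
v_2 = A·v_1 = (-8, 12, -8).
v_3 = A·v_2 = (16, -32, -64).

v_3 = (16, -32, -64)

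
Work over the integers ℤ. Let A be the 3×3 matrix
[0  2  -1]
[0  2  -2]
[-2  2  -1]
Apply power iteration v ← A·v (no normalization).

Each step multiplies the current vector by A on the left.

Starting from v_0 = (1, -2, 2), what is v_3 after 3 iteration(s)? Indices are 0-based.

v_3 = (-4, -8, 12)

v_0 = (1, -2, 2).
v_1 = A·v_0 = (-6, -8, -8).
v_2 = A·v_1 = (-8, 0, 4).
v_3 = A·v_2 = (-4, -8, 12).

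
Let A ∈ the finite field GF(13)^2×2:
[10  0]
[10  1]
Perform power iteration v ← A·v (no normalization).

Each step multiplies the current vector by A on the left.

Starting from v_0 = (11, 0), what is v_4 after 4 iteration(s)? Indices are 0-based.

v_4 = (7, 10)

v_0 = (11, 0).
v_1 = A·v_0 = (6, 6).
v_2 = A·v_1 = (8, 1).
v_3 = A·v_2 = (2, 3).
v_4 = A·v_3 = (7, 10).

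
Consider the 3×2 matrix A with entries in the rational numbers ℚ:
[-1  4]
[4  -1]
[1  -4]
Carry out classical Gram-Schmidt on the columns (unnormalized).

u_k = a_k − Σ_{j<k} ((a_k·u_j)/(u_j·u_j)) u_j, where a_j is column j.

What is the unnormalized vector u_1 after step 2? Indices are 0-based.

u_1 = (10/3, 5/3, -10/3)

Step 1: u_0 = a_0 = (-1, 4, 1).
Step 2: u_1 = a_1 − (-2/3)·u_0 = (10/3, 5/3, -10/3).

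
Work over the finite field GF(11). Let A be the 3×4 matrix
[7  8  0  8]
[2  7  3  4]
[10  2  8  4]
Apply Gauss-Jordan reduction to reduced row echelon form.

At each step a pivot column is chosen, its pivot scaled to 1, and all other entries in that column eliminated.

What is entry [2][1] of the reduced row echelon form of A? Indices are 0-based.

[1] R0 /= 7  ⇒  (1, 9, 0, 9)
     R1 -= 2·R0  ⇒  (0, 0, 3, 8)
     R2 -= 10·R0  ⇒  (0, 0, 8, 2)
column 1 empty below row 1
[2] R1 /= 3  ⇒  (0, 0, 1, 10)
     R2 -= 8·R1  ⇒  (0, 0, 0, 10)
[3] R2 /= 10  ⇒  (0, 0, 0, 1)
     R0 -= 9·R2  ⇒  (1, 9, 0, 0)
     R1 -= 10·R2  ⇒  (0, 0, 1, 0)

M[2][1] = 0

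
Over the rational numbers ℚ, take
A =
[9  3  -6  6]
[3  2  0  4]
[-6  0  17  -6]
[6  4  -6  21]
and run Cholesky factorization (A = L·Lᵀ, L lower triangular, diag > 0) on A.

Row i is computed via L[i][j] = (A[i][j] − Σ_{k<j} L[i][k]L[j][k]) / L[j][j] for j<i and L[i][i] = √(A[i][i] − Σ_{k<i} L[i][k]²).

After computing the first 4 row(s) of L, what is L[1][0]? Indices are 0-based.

L[1][0] = 1

Step 1: L[0][0] = √(9) = 3.
  L[1][0] = (3) / L[0][0] = 1.
Step 2: L[1][1] = √(1) = 1.
  L[2][0] = (-6) / L[0][0] = -2.
  L[2][1] = (2) / L[1][1] = 2.
Step 3: L[2][2] = √(9) = 3.
  L[3][0] = (6) / L[0][0] = 2.
  L[3][1] = (2) / L[1][1] = 2.
  L[3][2] = (-6) / L[2][2] = -2.
Step 4: L[3][3] = √(9) = 3.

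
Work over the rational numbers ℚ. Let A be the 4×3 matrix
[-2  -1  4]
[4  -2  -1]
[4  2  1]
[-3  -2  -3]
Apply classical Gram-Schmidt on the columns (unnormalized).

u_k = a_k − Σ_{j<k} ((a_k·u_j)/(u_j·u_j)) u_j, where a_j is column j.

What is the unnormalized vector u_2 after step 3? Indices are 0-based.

Step 1: u_0 = a_0 = (-2, 4, 4, -3).
Step 2: u_1 = a_1 − (8/45)·u_0 = (-29/45, -122/45, 58/45, -22/15).
Step 3: u_2 = a_2 − (1/45)·u_0 − (262/521)·u_1 = (2276/521, 143/521, 137/521, -1144/521).

u_2 = (2276/521, 143/521, 137/521, -1144/521)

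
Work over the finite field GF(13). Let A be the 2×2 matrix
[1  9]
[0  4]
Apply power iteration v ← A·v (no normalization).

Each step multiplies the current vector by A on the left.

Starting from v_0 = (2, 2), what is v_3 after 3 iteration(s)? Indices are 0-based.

v_3 = (3, 11)

v_0 = (2, 2).
v_1 = A·v_0 = (7, 8).
v_2 = A·v_1 = (1, 6).
v_3 = A·v_2 = (3, 11).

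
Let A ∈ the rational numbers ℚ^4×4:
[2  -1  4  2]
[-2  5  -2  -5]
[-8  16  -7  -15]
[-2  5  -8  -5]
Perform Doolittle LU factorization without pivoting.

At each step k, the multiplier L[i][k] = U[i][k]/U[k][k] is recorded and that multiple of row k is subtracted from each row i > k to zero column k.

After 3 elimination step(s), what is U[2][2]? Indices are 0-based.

k=0: U[0][0]=2
  eliminate (1,0): mult=-1, new row 1: (0, 4, 2, -3); set L[1][0]=-1
  eliminate (2,0): mult=-4, new row 2: (0, 12, 9, -7); set L[2][0]=-4
  eliminate (3,0): mult=-1, new row 3: (0, 4, -4, -3); set L[3][0]=-1
k=1: U[1][1]=4
  eliminate (2,1): mult=3, new row 2: (0, 0, 3, 2); set L[2][1]=3
  eliminate (3,1): mult=1, new row 3: (0, 0, -6, 0); set L[3][1]=1
k=2: U[2][2]=3
  eliminate (3,2): mult=-2, new row 3: (0, 0, 0, 4); set L[3][2]=-2

U[2][2] = 3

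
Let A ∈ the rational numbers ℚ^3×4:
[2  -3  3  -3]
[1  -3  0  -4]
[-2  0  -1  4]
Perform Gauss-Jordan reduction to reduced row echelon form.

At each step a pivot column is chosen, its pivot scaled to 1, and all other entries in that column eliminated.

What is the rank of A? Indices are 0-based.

rank = 3

[1] R0 /= 2  ⇒  (1, -3/2, 3/2, -3/2)
     R1 -= 1·R0  ⇒  (0, -3/2, -3/2, -5/2)
     R2 -= -2·R0  ⇒  (0, -3, 2, 1)
[2] R1 /= -3/2  ⇒  (0, 1, 1, 5/3)
     R0 -= -3/2·R1  ⇒  (1, 0, 3, 1)
     R2 -= -3·R1  ⇒  (0, 0, 5, 6)
[3] R2 /= 5  ⇒  (0, 0, 1, 6/5)
     R0 -= 3·R2  ⇒  (1, 0, 0, -13/5)
     R1 -= 1·R2  ⇒  (0, 1, 0, 7/15)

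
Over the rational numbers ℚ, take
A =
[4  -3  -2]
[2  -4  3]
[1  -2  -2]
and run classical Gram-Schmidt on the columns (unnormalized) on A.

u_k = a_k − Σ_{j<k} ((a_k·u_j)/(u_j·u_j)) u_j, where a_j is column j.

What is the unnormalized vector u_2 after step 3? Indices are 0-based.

Step 1: u_0 = a_0 = (4, 2, 1).
Step 2: u_1 = a_1 − (-22/21)·u_0 = (25/21, -40/21, -20/21).
Step 3: u_2 = a_2 − (-4/21)·u_0 − (-26/25)·u_1 = (0, 7/5, -14/5).

u_2 = (0, 7/5, -14/5)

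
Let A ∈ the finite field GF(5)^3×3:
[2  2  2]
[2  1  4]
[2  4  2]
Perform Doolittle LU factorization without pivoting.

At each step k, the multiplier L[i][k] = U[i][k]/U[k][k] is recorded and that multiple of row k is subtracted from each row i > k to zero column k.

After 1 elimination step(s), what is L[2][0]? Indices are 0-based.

L[2][0] = 1

[col 0] pivot 2
  R1 -= 1*R0 → (0, 4, 2)  (L[1][0] := 1)
  R2 -= 1*R0 → (0, 2, 0)  (L[2][0] := 1)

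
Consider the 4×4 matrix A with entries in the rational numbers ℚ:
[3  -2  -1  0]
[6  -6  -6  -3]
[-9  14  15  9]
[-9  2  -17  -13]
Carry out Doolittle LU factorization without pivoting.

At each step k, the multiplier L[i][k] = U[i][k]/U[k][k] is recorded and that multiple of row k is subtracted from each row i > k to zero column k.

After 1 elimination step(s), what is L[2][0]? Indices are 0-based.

L[2][0] = -3

[col 0] pivot 3
  R1 -= 2*R0 → (0, -2, -4, -3)  (L[1][0] := 2)
  R2 -= -3*R0 → (0, 8, 12, 9)  (L[2][0] := -3)
  R3 -= -3*R0 → (0, -4, -20, -13)  (L[3][0] := -3)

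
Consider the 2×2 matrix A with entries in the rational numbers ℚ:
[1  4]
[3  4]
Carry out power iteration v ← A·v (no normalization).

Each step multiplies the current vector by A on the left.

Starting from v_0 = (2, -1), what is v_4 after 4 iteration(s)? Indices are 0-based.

v_0 = (2, -1).
v_1 = A·v_0 = (-2, 2).
v_2 = A·v_1 = (6, 2).
v_3 = A·v_2 = (14, 26).
v_4 = A·v_3 = (118, 146).

v_4 = (118, 146)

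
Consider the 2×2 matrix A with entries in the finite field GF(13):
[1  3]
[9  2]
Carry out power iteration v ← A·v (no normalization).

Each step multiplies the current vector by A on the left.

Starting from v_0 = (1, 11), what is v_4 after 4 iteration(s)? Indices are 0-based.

v_0 = (1, 11).
v_1 = A·v_0 = (8, 5).
v_2 = A·v_1 = (10, 4).
v_3 = A·v_2 = (9, 7).
v_4 = A·v_3 = (4, 4).

v_4 = (4, 4)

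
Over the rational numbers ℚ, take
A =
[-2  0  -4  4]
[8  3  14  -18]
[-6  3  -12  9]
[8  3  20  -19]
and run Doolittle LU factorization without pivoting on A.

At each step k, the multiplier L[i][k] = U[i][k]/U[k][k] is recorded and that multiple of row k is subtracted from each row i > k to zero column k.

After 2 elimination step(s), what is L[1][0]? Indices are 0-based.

L[1][0] = -4

[col 0] pivot -2
  R1 -= -4*R0 → (0, 3, -2, -2)  (L[1][0] := -4)
  R2 -= 3*R0 → (0, 3, 0, -3)  (L[2][0] := 3)
  R3 -= -4*R0 → (0, 3, 4, -3)  (L[3][0] := -4)
[col 1] pivot 3
  R2 -= 1*R1 → (0, 0, 2, -1)  (L[2][1] := 1)
  R3 -= 1*R1 → (0, 0, 6, -1)  (L[3][1] := 1)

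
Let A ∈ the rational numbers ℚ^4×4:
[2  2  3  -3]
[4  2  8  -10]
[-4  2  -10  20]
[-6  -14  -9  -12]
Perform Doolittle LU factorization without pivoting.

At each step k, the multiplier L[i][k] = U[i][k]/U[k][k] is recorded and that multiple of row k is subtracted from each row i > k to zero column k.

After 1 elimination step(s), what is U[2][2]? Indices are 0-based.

U[2][2] = -4

[col 0] pivot 2
  R1 -= 2*R0 → (0, -2, 2, -4)  (L[1][0] := 2)
  R2 -= -2*R0 → (0, 6, -4, 14)  (L[2][0] := -2)
  R3 -= -3*R0 → (0, -8, 0, -21)  (L[3][0] := -3)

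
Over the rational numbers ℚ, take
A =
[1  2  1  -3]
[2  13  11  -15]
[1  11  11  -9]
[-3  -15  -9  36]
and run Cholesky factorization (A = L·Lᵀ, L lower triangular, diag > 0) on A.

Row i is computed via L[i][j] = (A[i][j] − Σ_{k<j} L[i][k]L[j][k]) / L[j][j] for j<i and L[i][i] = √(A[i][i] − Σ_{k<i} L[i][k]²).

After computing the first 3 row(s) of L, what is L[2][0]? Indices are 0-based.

Step 1: L[0][0] = √(1) = 1.
  L[1][0] = (2) / L[0][0] = 2.
Step 2: L[1][1] = √(9) = 3.
  L[2][0] = (1) / L[0][0] = 1.
  L[2][1] = (9) / L[1][1] = 3.
Step 3: L[2][2] = √(1) = 1.

L[2][0] = 1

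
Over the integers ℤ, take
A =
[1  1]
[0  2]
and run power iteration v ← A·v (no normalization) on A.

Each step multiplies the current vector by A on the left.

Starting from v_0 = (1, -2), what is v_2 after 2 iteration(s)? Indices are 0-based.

v_2 = (-5, -8)

v_0 = (1, -2).
v_1 = A·v_0 = (-1, -4).
v_2 = A·v_1 = (-5, -8).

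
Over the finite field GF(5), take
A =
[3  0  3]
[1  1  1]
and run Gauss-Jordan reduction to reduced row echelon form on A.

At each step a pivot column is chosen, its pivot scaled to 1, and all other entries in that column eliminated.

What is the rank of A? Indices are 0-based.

rank = 2

step 1: normalize row 0 (÷3) = (1, 0, 1)
  row 1: subtract 1×row0 = (0, 1, 0)
step 2: normalize row 1 (÷1) = (0, 1, 0)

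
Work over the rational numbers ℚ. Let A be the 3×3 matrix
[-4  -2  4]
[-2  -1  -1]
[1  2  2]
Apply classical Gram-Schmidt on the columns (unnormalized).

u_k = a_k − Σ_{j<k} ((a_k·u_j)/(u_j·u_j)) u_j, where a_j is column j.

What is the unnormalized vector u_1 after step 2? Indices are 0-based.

Step 1: u_0 = a_0 = (-4, -2, 1).
Step 2: u_1 = a_1 − (4/7)·u_0 = (2/7, 1/7, 10/7).

u_1 = (2/7, 1/7, 10/7)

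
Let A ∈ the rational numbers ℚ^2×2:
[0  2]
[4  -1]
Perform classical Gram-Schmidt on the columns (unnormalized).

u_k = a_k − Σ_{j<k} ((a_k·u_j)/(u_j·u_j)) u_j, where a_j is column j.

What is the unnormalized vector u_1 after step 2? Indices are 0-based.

u_1 = (2, 0)

Step 1: u_0 = a_0 = (0, 4).
Step 2: u_1 = a_1 − (-1/4)·u_0 = (2, 0).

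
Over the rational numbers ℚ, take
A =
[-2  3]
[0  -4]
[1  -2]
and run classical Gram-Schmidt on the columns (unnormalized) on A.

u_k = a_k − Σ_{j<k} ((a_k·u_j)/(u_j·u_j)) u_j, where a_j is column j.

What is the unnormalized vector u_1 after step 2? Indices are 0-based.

u_1 = (-1/5, -4, -2/5)

Step 1: u_0 = a_0 = (-2, 0, 1).
Step 2: u_1 = a_1 − (-8/5)·u_0 = (-1/5, -4, -2/5).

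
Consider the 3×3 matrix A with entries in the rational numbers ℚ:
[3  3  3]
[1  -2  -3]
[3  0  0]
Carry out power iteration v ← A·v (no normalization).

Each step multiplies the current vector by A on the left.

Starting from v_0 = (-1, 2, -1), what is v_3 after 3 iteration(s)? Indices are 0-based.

v_0 = (-1, 2, -1).
v_1 = A·v_0 = (0, -2, -3).
v_2 = A·v_1 = (-15, 13, 0).
v_3 = A·v_2 = (-6, -41, -45).

v_3 = (-6, -41, -45)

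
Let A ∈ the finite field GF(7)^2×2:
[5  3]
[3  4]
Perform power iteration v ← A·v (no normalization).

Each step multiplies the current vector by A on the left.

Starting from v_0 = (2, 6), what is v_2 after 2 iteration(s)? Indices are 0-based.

v_0 = (2, 6).
v_1 = A·v_0 = (0, 2).
v_2 = A·v_1 = (6, 1).

v_2 = (6, 1)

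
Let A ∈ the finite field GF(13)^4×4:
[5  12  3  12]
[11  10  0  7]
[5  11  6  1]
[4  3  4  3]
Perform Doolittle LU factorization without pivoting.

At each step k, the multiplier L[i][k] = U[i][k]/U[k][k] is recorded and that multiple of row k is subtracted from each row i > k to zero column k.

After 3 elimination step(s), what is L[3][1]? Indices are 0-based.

L[3][1] = 5

[col 0] pivot 5
  R1 -= 10*R0 → (0, 7, 9, 4)  (L[1][0] := 10)
  R2 -= 1*R0 → (0, 12, 3, 2)  (L[2][0] := 1)
  R3 -= 6*R0 → (0, 9, 12, 9)  (L[3][0] := 6)
[col 1] pivot 7
  R2 -= 11*R1 → (0, 0, 8, 10)  (L[2][1] := 11)
  R3 -= 5*R1 → (0, 0, 6, 2)  (L[3][1] := 5)
[col 2] pivot 8
  R3 -= 4*R2 → (0, 0, 0, 1)  (L[3][2] := 4)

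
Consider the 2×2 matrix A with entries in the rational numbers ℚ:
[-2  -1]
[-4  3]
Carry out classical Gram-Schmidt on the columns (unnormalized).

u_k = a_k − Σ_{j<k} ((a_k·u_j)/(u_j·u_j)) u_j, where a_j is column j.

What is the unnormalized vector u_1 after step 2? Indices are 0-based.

Step 1: u_0 = a_0 = (-2, -4).
Step 2: u_1 = a_1 − (-1/2)·u_0 = (-2, 1).

u_1 = (-2, 1)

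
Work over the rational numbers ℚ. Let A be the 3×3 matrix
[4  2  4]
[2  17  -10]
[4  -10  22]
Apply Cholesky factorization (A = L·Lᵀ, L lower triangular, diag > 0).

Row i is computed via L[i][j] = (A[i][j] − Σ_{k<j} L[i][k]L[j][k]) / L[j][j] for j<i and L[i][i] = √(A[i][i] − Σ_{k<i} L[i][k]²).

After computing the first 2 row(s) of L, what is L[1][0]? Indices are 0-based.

Step 1: L[0][0] = √(4) = 2.
  L[1][0] = (2) / L[0][0] = 1.
Step 2: L[1][1] = √(16) = 4.

L[1][0] = 1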